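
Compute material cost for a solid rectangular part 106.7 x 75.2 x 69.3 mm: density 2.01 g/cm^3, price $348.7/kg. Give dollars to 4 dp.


V = 106.7 * 75.2 * 69.3 = 556052.112 mm^3 = 556.052112 cm^3
Mass = 556.052112 * 2.01 / 1000 = 1.11766475 kg
Cost = 1.11766475 * 348.7 = 389.7297 $


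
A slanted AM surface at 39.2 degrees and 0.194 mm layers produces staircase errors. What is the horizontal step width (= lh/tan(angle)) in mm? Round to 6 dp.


step = 0.194 / tan(39.2) = 0.237868 mm


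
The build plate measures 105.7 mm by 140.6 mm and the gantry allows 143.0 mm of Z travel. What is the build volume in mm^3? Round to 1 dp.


V = 105.7 * 140.6 * 143.0 = 2125183.1 mm^3


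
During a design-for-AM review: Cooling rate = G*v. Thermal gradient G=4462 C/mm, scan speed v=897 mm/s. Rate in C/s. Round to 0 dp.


CR = 4462 * 897 = 4002414 C/s


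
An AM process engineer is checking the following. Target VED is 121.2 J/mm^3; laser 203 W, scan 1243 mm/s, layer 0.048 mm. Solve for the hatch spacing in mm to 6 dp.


h = 203 / (121.2*1243*0.048) = 0.028072 mm


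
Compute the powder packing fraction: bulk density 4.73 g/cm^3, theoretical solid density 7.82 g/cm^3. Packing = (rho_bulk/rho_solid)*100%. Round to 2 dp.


Packing = (4.73/7.82)*100 = 60.49 %


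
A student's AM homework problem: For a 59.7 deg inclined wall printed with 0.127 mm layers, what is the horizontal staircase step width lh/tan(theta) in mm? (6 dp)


step = 0.127 / tan(59.7) = 0.074213 mm


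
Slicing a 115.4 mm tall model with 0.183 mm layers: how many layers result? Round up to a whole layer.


Layers = ceil(115.4/0.183) = 631


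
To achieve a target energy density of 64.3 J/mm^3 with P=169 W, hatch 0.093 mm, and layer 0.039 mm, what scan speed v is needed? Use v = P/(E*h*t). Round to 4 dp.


v = 169 / (64.3*0.093*0.039) = 724.6498 mm/s


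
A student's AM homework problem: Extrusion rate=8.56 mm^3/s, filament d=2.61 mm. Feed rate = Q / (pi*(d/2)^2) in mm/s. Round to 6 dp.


A = pi*(2.61/2)^2 = 5.350211
v = 8.56 / 5.350211 = 1.599937 mm/s


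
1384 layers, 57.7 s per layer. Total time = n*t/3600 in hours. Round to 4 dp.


t = 1384 * 57.7 / 3600 = 22.1824 hrs


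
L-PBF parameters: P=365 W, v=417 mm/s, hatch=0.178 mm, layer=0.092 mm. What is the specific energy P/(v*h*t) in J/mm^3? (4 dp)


Build rate = 417 * 0.178 * 0.092 = 6.828792 mm^3/s
SE = 365 / 6.828792 = 53.4502 J/mm^3


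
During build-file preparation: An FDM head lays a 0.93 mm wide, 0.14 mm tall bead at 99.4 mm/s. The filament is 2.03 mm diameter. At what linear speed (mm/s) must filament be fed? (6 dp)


Q = 0.93 * 0.14 * 99.4 = 12.94188 mm^3/s
A_fil = pi*(2.03/2)^2 = 3.23654729 mm^2
v_feed = 12.94188 / 3.23654729 = 3.998669 mm/s


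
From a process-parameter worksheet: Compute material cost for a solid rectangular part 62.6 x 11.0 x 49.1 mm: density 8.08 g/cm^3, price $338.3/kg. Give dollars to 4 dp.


V = 62.6 * 11.0 * 49.1 = 33810.26 mm^3 = 33.81026 cm^3
Mass = 33.81026 * 8.08 / 1000 = 0.2731869 kg
Cost = 0.2731869 * 338.3 = 92.4191 $


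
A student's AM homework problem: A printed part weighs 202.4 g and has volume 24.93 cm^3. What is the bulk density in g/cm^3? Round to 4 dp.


rho = 202.4 / 24.93 = 8.1187 g/cm^3


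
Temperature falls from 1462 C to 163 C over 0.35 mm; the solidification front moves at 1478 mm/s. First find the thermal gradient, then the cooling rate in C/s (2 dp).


G = (1462-163)/0.35 = 3711.42857143 C/mm
CR = 3711.42857143 * 1478 = 5485491.43 C/s


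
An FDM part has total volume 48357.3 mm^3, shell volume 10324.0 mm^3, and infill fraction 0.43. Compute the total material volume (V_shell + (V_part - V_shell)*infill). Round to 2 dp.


V_infill = (48357.3 - 10324.0) * 0.43 = 16354.32
V_total = 10324.0 + 16354.32 = 26678.32 mm^3


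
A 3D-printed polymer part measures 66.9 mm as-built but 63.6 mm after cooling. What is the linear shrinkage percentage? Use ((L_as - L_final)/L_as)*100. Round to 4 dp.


Shrinkage = ((66.9-63.6)/66.9)*100 = 4.9327 %


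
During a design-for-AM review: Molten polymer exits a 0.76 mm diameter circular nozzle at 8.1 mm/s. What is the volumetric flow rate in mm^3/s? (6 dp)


A = pi*(0.76/2)^2 = 0.45364598 mm^2
Q = 0.45364598 * 8.1 = 3.674532 mm^3/s


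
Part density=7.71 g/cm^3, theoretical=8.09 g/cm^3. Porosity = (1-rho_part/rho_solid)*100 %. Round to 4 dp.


Porosity = (1-7.71/8.09)*100 = 4.6972 %


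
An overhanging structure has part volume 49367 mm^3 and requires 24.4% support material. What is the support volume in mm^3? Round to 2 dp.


V_support = 49367 * 0.244 = 12045.55 mm^3


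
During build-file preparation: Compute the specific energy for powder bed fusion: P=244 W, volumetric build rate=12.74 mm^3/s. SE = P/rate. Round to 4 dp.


SE = 244 / 12.74 = 19.1523 J/mm^3


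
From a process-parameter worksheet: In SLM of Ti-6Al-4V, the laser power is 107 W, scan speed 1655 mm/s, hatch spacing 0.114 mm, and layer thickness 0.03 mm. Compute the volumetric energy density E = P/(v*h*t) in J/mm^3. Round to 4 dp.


E = 107 / (1655*0.114*0.03) = 18.9043 J/mm^3


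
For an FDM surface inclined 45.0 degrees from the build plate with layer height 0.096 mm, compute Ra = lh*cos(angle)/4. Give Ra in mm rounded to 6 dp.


Ra = 0.096 * cos(45.0) / 4 = 0.016971 mm


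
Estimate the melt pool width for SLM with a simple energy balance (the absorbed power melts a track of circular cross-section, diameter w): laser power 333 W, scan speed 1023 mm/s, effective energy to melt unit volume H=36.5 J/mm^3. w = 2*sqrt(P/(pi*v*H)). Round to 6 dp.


w = 2*sqrt(333/(pi*1023*36.5)) = 0.10656 mm


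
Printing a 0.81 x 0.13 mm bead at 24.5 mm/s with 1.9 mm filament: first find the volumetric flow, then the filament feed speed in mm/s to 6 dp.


Q = 0.81 * 0.13 * 24.5 = 2.57985 mm^3/s
A_fil = pi*(1.9/2)^2 = 2.83528737 mm^2
v_feed = 2.57985 / 2.83528737 = 0.909908 mm/s


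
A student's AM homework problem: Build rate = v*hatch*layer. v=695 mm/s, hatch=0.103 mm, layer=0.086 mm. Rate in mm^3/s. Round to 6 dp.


Rate = 695 * 0.103 * 0.086 = 6.15631 mm^3/s


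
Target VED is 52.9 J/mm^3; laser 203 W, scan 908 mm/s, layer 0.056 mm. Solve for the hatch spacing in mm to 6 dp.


h = 203 / (52.9*908*0.056) = 0.075469 mm


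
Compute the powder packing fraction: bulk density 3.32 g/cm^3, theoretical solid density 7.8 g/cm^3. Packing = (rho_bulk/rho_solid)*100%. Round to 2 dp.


Packing = (3.32/7.8)*100 = 42.56 %


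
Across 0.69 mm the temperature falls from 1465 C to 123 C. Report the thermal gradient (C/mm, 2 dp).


G = (1465-123)/0.69 = 1944.93 C/mm


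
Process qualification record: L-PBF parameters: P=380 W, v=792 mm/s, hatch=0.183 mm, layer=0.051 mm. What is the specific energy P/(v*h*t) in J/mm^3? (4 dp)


Build rate = 792 * 0.183 * 0.051 = 7.391736 mm^3/s
SE = 380 / 7.391736 = 51.4088 J/mm^3


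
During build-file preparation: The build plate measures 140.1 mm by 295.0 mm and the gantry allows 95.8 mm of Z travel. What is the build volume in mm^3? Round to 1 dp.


V = 140.1 * 295.0 * 95.8 = 3959366.1 mm^3


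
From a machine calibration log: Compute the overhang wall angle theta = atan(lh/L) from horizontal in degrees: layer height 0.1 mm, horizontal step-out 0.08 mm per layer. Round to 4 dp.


angle = atan(0.1/0.08) = 51.3402 degrees


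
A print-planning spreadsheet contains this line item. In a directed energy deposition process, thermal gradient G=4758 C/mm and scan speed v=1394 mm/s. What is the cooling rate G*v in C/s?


CR = 4758 * 1394 = 6632652 C/s


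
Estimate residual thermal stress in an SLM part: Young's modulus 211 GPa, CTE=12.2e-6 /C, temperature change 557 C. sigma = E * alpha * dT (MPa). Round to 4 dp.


sigma = 211*1000 * 12.2e-6 * 557 = 1433.8294 MPa


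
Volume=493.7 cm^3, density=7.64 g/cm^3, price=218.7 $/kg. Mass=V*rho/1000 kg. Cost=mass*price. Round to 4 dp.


Mass = 493.7*7.64/1000 = 3.771868 kg
Cost = 3.771868 * 218.7 = 824.9075 $


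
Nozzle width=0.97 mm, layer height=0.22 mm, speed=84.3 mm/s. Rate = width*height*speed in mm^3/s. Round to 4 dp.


Rate = 0.97 * 0.22 * 84.3 = 17.9896 mm^3/s


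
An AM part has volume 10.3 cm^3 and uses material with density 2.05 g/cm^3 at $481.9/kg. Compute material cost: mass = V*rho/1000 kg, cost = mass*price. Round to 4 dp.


Mass = 10.3*2.05/1000 = 0.021115 kg
Cost = 0.021115 * 481.9 = 10.1753 $


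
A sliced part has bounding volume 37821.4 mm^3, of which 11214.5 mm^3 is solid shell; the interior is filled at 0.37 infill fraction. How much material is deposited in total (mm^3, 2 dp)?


V_infill = (37821.4 - 11214.5) * 0.37 = 9844.55
V_total = 11214.5 + 9844.55 = 21059.05 mm^3


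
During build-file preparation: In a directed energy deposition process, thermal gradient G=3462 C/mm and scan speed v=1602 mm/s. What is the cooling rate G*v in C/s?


CR = 3462 * 1602 = 5546124 C/s


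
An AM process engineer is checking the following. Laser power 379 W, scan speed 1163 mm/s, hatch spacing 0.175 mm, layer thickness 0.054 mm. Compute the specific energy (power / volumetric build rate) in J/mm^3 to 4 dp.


Build rate = 1163 * 0.175 * 0.054 = 10.99035 mm^3/s
SE = 379 / 10.99035 = 34.4848 J/mm^3


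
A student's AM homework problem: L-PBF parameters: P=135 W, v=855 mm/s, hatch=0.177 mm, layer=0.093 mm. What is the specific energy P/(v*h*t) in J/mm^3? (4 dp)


Build rate = 855 * 0.177 * 0.093 = 14.074155 mm^3/s
SE = 135 / 14.074155 = 9.5921 J/mm^3


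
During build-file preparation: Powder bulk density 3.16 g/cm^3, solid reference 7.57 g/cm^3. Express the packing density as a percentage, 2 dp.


Packing = (3.16/7.57)*100 = 41.74 %


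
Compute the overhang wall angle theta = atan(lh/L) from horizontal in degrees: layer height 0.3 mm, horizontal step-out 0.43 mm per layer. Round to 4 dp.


angle = atan(0.3/0.43) = 34.9025 degrees


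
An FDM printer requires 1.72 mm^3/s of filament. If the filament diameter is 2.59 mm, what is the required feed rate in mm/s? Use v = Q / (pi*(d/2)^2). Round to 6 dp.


A = pi*(2.59/2)^2 = 5.268529
v = 1.72 / 5.268529 = 0.326467 mm/s


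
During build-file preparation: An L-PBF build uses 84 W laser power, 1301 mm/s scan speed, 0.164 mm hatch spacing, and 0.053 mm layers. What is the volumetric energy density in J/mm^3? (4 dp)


E = 84 / (1301*0.164*0.053) = 7.4282 J/mm^3


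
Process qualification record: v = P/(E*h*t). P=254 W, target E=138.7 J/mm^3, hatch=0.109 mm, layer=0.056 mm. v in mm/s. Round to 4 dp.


v = 254 / (138.7*0.109*0.056) = 300.0148 mm/s


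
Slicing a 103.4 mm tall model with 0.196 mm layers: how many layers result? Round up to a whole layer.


Layers = ceil(103.4/0.196) = 528


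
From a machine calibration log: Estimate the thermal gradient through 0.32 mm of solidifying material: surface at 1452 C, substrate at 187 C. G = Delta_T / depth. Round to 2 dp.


G = (1452-187)/0.32 = 3953.13 C/mm


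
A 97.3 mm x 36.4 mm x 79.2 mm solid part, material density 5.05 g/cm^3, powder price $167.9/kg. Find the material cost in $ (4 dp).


V = 97.3 * 36.4 * 79.2 = 280504.224 mm^3 = 280.504224 cm^3
Mass = 280.504224 * 5.05 / 1000 = 1.41654633 kg
Cost = 1.41654633 * 167.9 = 237.8381 $


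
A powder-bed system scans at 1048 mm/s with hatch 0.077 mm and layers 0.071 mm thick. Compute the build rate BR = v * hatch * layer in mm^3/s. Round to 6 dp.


Rate = 1048 * 0.077 * 0.071 = 5.729416 mm^3/s


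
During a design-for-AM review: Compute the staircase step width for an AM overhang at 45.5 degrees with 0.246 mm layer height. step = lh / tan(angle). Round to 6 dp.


step = 0.246 / tan(45.5) = 0.241744 mm


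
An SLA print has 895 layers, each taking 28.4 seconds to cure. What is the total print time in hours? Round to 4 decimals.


t = 895 * 28.4 / 3600 = 7.0606 hrs


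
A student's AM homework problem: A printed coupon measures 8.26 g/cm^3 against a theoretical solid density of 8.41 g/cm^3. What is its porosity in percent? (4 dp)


Porosity = (1-8.26/8.41)*100 = 1.7836 %


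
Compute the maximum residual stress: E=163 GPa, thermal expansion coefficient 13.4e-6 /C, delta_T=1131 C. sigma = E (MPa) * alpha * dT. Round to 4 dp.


sigma = 163*1000 * 13.4e-6 * 1131 = 2470.3302 MPa


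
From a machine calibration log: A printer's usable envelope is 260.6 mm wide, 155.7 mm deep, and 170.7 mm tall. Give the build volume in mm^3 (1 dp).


V = 260.6 * 155.7 * 170.7 = 6926224.2 mm^3


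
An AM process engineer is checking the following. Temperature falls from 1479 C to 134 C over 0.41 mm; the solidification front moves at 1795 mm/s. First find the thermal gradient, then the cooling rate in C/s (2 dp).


G = (1479-134)/0.41 = 3280.48780488 C/mm
CR = 3280.48780488 * 1795 = 5888475.61 C/s


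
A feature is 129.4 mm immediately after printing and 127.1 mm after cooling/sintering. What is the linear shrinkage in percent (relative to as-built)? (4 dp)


Shrinkage = ((129.4-127.1)/129.4)*100 = 1.7774 %


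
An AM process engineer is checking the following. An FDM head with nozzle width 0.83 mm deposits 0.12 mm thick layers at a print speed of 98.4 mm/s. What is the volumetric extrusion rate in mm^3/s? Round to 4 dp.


Rate = 0.83 * 0.12 * 98.4 = 9.8006 mm^3/s


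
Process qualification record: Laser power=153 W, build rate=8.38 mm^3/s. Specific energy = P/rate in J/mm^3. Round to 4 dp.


SE = 153 / 8.38 = 18.2578 J/mm^3


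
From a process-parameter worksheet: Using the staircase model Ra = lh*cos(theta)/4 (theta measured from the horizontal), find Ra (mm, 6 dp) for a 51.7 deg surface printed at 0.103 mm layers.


Ra = 0.103 * cos(51.7) / 4 = 0.015959 mm


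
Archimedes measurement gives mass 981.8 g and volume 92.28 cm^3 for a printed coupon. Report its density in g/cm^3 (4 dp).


rho = 981.8 / 92.28 = 10.6394 g/cm^3


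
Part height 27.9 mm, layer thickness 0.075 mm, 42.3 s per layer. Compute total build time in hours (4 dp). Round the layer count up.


Layers = ceil(27.9/0.075) = 372
t = 372 * 42.3 / 3600 = 4.371 hrs


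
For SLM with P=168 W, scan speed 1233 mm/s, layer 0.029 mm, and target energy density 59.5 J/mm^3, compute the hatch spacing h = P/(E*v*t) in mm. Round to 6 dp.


h = 168 / (59.5*1233*0.029) = 0.078964 mm


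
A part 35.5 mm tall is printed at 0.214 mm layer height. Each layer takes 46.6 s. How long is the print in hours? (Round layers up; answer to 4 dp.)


Layers = ceil(35.5/0.214) = 166
t = 166 * 46.6 / 3600 = 2.1488 hrs


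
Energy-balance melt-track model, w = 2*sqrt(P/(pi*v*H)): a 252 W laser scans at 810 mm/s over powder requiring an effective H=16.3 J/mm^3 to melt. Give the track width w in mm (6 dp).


w = 2*sqrt(252/(pi*810*16.3)) = 0.15589 mm


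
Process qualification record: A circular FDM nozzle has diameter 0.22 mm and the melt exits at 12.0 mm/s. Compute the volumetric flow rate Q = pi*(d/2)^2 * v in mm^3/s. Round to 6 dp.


A = pi*(0.22/2)^2 = 0.03801327 mm^2
Q = 0.03801327 * 12.0 = 0.456159 mm^3/s


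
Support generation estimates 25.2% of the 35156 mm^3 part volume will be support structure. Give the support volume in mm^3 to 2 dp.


V_support = 35156 * 0.252 = 8859.31 mm^3


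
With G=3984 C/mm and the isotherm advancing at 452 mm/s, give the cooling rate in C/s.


CR = 3984 * 452 = 1800768 C/s


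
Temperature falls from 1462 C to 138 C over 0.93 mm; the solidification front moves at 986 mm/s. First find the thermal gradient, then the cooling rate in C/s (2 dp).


G = (1462-138)/0.93 = 1423.65591398 C/mm
CR = 1423.65591398 * 986 = 1403724.73 C/s


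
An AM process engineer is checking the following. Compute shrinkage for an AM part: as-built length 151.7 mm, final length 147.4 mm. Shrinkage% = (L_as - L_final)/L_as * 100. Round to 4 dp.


Shrinkage = ((151.7-147.4)/151.7)*100 = 2.8345 %


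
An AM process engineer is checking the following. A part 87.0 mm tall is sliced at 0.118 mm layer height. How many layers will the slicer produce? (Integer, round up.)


Layers = ceil(87.0/0.118) = 738


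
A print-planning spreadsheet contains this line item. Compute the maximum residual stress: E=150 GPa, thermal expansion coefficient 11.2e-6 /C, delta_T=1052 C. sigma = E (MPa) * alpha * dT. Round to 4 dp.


sigma = 150*1000 * 11.2e-6 * 1052 = 1767.36 MPa


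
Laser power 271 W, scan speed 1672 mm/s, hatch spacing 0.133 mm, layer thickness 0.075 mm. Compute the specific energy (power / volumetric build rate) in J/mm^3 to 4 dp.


Build rate = 1672 * 0.133 * 0.075 = 16.6782 mm^3/s
SE = 271 / 16.6782 = 16.2488 J/mm^3


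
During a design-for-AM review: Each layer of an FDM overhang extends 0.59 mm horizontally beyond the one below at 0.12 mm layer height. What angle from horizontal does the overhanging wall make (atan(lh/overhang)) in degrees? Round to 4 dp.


angle = atan(0.12/0.59) = 11.4966 degrees


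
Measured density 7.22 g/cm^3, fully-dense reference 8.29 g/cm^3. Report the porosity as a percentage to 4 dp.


Porosity = (1-7.22/8.29)*100 = 12.9071 %


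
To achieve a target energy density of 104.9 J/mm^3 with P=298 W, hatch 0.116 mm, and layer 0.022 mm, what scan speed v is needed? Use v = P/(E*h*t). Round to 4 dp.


v = 298 / (104.9*0.116*0.022) = 1113.1664 mm/s


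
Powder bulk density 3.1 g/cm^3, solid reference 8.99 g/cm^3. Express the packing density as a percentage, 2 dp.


Packing = (3.1/8.99)*100 = 34.48 %


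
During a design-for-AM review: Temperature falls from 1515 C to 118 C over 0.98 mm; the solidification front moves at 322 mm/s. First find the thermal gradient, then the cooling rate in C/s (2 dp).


G = (1515-118)/0.98 = 1425.51020408 C/mm
CR = 1425.51020408 * 322 = 459014.29 C/s


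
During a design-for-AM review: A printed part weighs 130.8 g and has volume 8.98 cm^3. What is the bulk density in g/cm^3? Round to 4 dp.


rho = 130.8 / 8.98 = 14.5657 g/cm^3


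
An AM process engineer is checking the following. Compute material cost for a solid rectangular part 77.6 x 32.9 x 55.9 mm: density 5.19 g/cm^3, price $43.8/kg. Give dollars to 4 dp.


V = 77.6 * 32.9 * 55.9 = 142714.936 mm^3 = 142.714936 cm^3
Mass = 142.714936 * 5.19 / 1000 = 0.74069052 kg
Cost = 0.74069052 * 43.8 = 32.4422 $


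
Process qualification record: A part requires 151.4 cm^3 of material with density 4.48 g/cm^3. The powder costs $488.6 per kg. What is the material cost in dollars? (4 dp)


Mass = 151.4*4.48/1000 = 0.678272 kg
Cost = 0.678272 * 488.6 = 331.4037 $


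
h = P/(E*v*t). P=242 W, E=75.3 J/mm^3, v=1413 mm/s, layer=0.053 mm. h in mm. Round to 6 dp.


h = 242 / (75.3*1413*0.053) = 0.042914 mm


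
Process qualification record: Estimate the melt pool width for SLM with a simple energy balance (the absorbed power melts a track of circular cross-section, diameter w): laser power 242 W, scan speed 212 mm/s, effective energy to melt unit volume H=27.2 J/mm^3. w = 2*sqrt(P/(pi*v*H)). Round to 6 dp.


w = 2*sqrt(242/(pi*212*27.2)) = 0.231159 mm


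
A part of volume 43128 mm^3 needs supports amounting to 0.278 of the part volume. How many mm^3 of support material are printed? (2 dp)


V_support = 43128 * 0.278 = 11989.58 mm^3


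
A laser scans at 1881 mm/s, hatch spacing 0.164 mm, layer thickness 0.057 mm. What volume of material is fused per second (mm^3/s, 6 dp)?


Rate = 1881 * 0.164 * 0.057 = 17.583588 mm^3/s


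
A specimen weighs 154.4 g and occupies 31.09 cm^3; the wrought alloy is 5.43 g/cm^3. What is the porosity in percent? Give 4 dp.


rho_part = 154.4 / 31.09 = 4.96622708 g/cm^3
Porosity = (1 - 4.96622708/5.43)*100 = 8.5409 %


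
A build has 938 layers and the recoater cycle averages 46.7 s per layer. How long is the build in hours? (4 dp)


t = 938 * 46.7 / 3600 = 12.1679 hrs


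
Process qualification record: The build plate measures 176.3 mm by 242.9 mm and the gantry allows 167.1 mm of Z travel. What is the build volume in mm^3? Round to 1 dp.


V = 176.3 * 242.9 * 167.1 = 7155768.4 mm^3


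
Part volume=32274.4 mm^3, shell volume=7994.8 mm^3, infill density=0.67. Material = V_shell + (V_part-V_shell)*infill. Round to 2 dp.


V_infill = (32274.4 - 7994.8) * 0.67 = 16267.33
V_total = 7994.8 + 16267.33 = 24262.13 mm^3


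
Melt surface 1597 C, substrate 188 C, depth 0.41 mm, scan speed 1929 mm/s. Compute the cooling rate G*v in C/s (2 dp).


G = (1597-188)/0.41 = 3436.58536585 C/mm
CR = 3436.58536585 * 1929 = 6629173.17 C/s


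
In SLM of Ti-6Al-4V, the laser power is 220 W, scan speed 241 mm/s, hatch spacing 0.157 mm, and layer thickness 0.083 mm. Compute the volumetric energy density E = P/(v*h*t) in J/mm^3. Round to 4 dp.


E = 220 / (241*0.157*0.083) = 70.0532 J/mm^3


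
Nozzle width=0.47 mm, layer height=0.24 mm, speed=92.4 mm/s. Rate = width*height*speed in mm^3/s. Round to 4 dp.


Rate = 0.47 * 0.24 * 92.4 = 10.4227 mm^3/s


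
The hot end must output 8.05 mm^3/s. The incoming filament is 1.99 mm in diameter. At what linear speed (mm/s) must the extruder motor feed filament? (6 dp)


A = pi*(1.99/2)^2 = 3.110255
v = 8.05 / 3.110255 = 2.588212 mm/s


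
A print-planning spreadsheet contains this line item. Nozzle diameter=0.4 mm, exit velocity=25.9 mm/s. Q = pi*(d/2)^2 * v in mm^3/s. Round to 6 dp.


A = pi*(0.4/2)^2 = 0.12566371 mm^2
Q = 0.12566371 * 25.9 = 3.25469 mm^3/s


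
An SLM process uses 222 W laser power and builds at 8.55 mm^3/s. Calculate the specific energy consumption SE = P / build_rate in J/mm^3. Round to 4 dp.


SE = 222 / 8.55 = 25.9649 J/mm^3


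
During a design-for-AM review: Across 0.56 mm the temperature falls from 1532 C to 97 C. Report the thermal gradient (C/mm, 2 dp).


G = (1532-97)/0.56 = 2562.5 C/mm


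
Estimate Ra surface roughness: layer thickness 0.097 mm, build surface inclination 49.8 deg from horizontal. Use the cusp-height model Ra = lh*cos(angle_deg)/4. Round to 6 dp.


Ra = 0.097 * cos(49.8) / 4 = 0.015652 mm


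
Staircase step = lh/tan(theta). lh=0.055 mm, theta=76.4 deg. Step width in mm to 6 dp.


step = 0.055 / tan(76.4) = 0.013306 mm


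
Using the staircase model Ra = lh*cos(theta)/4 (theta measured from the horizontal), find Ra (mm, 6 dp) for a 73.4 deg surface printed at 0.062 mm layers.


Ra = 0.062 * cos(73.4) / 4 = 0.004428 mm


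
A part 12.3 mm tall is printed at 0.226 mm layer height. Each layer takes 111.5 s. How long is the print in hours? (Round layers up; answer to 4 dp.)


Layers = ceil(12.3/0.226) = 55
t = 55 * 111.5 / 3600 = 1.7035 hrs


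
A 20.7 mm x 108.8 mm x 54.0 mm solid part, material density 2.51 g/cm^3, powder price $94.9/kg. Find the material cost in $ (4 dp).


V = 20.7 * 108.8 * 54.0 = 121616.64 mm^3 = 121.61664 cm^3
Mass = 121.61664 * 2.51 / 1000 = 0.30525777 kg
Cost = 0.30525777 * 94.9 = 28.969 $


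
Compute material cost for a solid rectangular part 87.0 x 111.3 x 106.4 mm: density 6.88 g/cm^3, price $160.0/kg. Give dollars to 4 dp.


V = 87.0 * 111.3 * 106.4 = 1030281.84 mm^3 = 1030.28184 cm^3
Mass = 1030.28184 * 6.88 / 1000 = 7.08833906 kg
Cost = 7.08833906 * 160.0 = 1134.1342 $


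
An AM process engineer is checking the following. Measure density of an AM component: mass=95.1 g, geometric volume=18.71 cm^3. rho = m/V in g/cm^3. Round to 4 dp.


rho = 95.1 / 18.71 = 5.0828 g/cm^3


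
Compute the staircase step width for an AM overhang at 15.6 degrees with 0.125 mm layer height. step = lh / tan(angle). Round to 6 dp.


step = 0.125 / tan(15.6) = 0.4477 mm


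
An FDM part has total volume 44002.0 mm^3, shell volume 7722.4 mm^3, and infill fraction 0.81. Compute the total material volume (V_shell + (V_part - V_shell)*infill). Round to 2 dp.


V_infill = (44002.0 - 7722.4) * 0.81 = 29386.48
V_total = 7722.4 + 29386.48 = 37108.88 mm^3


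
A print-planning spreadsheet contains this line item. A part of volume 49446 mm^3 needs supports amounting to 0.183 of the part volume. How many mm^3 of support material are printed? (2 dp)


V_support = 49446 * 0.183 = 9048.62 mm^3


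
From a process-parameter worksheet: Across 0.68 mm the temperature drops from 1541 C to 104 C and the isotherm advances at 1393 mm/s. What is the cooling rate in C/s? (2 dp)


G = (1541-104)/0.68 = 2113.23529412 C/mm
CR = 2113.23529412 * 1393 = 2943736.76 C/s


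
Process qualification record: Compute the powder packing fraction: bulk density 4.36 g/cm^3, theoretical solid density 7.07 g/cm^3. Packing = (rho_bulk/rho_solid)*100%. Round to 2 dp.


Packing = (4.36/7.07)*100 = 61.67 %


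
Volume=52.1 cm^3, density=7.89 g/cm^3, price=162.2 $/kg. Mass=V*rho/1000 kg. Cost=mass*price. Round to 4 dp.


Mass = 52.1*7.89/1000 = 0.411069 kg
Cost = 0.411069 * 162.2 = 66.6754 $


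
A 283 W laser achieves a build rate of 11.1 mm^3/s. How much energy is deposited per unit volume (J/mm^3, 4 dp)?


SE = 283 / 11.1 = 25.4955 J/mm^3


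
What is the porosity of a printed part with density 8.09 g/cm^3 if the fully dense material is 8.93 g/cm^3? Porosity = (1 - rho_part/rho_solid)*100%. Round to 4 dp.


Porosity = (1-8.09/8.93)*100 = 9.4065 %


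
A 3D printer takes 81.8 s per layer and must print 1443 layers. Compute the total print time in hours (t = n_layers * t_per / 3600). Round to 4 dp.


t = 1443 * 81.8 / 3600 = 32.7882 hrs


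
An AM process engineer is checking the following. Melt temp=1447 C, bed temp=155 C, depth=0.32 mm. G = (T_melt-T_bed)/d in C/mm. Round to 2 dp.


G = (1447-155)/0.32 = 4037.5 C/mm


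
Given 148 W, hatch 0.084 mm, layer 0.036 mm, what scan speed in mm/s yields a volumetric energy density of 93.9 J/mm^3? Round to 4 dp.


v = 148 / (93.9*0.084*0.036) = 521.2119 mm/s


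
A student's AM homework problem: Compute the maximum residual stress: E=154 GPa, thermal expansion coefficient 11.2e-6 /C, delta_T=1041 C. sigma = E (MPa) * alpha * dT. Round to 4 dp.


sigma = 154*1000 * 11.2e-6 * 1041 = 1795.5168 MPa


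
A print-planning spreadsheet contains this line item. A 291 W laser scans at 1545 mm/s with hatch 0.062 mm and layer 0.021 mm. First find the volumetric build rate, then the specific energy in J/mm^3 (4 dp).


Build rate = 1545 * 0.062 * 0.021 = 2.01159 mm^3/s
SE = 291 / 2.01159 = 144.6617 J/mm^3


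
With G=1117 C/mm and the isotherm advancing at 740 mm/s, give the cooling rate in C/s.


CR = 1117 * 740 = 826580 C/s


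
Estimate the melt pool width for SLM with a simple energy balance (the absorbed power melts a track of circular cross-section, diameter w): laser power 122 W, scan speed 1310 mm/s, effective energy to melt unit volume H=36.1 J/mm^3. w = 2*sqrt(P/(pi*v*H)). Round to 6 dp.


w = 2*sqrt(122/(pi*1310*36.1)) = 0.057312 mm


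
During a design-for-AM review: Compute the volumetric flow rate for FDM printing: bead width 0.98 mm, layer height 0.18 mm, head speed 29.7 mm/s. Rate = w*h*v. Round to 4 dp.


Rate = 0.98 * 0.18 * 29.7 = 5.2391 mm^3/s


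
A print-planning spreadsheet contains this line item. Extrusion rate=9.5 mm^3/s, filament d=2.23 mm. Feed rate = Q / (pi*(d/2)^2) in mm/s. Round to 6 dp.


A = pi*(2.23/2)^2 = 3.905707
v = 9.5 / 3.905707 = 2.432338 mm/s


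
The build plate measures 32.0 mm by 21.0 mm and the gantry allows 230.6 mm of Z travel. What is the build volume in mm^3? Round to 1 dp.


V = 32.0 * 21.0 * 230.6 = 154963.2 mm^3


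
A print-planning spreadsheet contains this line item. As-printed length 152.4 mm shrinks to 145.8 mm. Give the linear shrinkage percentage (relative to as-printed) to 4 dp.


Shrinkage = ((152.4-145.8)/152.4)*100 = 4.3307 %


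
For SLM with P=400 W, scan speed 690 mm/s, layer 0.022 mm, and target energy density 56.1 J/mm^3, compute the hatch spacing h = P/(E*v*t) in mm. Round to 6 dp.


h = 400 / (56.1*690*0.022) = 0.469705 mm


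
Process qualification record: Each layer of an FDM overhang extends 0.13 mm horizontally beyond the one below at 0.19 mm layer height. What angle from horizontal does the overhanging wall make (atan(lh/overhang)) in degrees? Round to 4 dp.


angle = atan(0.19/0.13) = 55.6197 degrees


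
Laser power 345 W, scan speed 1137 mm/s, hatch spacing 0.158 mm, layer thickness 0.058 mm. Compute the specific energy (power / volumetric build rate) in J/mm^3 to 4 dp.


Build rate = 1137 * 0.158 * 0.058 = 10.419468 mm^3/s
SE = 345 / 10.419468 = 33.1111 J/mm^3


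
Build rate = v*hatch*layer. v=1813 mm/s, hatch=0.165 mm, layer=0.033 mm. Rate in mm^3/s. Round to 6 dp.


Rate = 1813 * 0.165 * 0.033 = 9.871785 mm^3/s


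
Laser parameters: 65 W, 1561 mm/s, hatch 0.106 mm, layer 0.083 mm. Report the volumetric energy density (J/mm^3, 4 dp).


E = 65 / (1561*0.106*0.083) = 4.7329 J/mm^3


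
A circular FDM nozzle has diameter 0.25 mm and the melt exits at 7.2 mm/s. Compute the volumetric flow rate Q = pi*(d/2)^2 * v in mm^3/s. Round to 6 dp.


A = pi*(0.25/2)^2 = 0.04908739 mm^2
Q = 0.04908739 * 7.2 = 0.353429 mm^3/s


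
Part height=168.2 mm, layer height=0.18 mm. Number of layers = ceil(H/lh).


Layers = ceil(168.2/0.18) = 935


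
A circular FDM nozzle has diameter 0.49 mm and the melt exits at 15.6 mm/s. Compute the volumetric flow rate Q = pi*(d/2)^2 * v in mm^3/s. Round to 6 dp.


A = pi*(0.49/2)^2 = 0.1885741 mm^2
Q = 0.1885741 * 15.6 = 2.941756 mm^3/s


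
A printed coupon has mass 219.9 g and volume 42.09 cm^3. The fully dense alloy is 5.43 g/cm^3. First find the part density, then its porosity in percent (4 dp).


rho_part = 219.9 / 42.09 = 5.22451889 g/cm^3
Porosity = (1 - 5.22451889/5.43)*100 = 3.7842 %


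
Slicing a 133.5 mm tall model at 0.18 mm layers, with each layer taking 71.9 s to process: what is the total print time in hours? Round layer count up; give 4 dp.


Layers = ceil(133.5/0.18) = 742
t = 742 * 71.9 / 3600 = 14.8194 hrs


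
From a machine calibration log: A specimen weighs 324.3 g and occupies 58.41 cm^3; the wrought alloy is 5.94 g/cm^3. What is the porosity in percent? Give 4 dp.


rho_part = 324.3 / 58.41 = 5.55213148 g/cm^3
Porosity = (1 - 5.55213148/5.94)*100 = 6.5298 %


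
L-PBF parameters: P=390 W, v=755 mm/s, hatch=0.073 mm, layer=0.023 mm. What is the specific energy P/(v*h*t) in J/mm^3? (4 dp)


Build rate = 755 * 0.073 * 0.023 = 1.267645 mm^3/s
SE = 390 / 1.267645 = 307.6571 J/mm^3


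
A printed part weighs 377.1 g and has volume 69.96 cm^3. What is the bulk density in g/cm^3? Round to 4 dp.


rho = 377.1 / 69.96 = 5.3902 g/cm^3


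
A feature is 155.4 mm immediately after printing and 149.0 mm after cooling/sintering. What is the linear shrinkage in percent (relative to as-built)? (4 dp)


Shrinkage = ((155.4-149.0)/155.4)*100 = 4.1184 %


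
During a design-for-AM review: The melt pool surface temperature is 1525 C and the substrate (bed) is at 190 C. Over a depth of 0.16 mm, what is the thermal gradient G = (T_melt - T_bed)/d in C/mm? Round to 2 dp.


G = (1525-190)/0.16 = 8343.75 C/mm


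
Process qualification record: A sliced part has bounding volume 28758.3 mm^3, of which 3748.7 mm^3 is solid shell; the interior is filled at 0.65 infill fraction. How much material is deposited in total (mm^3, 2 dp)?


V_infill = (28758.3 - 3748.7) * 0.65 = 16256.24
V_total = 3748.7 + 16256.24 = 20004.94 mm^3


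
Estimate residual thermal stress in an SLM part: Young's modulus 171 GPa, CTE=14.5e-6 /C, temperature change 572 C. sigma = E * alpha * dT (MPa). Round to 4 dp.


sigma = 171*1000 * 14.5e-6 * 572 = 1418.274 MPa


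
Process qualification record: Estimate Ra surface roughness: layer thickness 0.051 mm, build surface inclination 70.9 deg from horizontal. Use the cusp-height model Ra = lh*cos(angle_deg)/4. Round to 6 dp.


Ra = 0.051 * cos(70.9) / 4 = 0.004172 mm


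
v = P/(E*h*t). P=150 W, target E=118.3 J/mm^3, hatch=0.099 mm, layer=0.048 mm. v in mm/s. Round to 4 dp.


v = 150 / (118.3*0.099*0.048) = 266.8272 mm/s


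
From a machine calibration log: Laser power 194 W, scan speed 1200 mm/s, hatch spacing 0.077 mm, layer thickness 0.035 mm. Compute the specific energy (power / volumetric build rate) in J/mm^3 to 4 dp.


Build rate = 1200 * 0.077 * 0.035 = 3.234 mm^3/s
SE = 194 / 3.234 = 59.9876 J/mm^3


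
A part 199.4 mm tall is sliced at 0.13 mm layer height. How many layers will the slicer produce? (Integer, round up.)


Layers = ceil(199.4/0.13) = 1534


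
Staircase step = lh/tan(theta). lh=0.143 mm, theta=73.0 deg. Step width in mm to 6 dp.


step = 0.143 / tan(73.0) = 0.043719 mm


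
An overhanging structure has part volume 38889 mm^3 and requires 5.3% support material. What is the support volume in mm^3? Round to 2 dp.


V_support = 38889 * 0.053 = 2061.12 mm^3


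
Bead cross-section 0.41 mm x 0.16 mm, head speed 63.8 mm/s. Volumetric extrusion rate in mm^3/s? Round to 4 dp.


Rate = 0.41 * 0.16 * 63.8 = 4.1853 mm^3/s


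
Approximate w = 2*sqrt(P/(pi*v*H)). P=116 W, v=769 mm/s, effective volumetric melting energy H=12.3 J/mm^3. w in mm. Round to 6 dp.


w = 2*sqrt(116/(pi*769*12.3)) = 0.124959 mm


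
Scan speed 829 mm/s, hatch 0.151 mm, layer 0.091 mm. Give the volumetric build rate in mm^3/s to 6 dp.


Rate = 829 * 0.151 * 0.091 = 11.391289 mm^3/s


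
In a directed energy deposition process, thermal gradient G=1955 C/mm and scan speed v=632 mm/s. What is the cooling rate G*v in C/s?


CR = 1955 * 632 = 1235560 C/s


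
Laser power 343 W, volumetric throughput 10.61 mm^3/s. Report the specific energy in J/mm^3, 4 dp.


SE = 343 / 10.61 = 32.328 J/mm^3


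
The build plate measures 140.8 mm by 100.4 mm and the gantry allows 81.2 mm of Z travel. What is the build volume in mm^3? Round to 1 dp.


V = 140.8 * 100.4 * 81.2 = 1147869.2 mm^3


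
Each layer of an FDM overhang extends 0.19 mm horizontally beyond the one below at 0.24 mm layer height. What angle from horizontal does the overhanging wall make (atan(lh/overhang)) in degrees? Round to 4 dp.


angle = atan(0.24/0.19) = 51.6325 degrees


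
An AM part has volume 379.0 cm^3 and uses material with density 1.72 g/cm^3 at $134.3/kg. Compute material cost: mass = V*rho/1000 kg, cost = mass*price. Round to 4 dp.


Mass = 379.0*1.72/1000 = 0.65188 kg
Cost = 0.65188 * 134.3 = 87.5475 $


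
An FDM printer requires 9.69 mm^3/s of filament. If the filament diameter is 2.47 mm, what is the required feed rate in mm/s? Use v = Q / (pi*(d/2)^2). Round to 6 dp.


A = pi*(2.47/2)^2 = 4.791636
v = 9.69 / 4.791636 = 2.022274 mm/s


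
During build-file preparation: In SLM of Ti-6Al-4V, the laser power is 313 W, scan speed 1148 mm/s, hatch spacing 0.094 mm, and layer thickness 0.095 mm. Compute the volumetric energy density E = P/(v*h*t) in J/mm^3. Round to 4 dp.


E = 313 / (1148*0.094*0.095) = 30.5317 J/mm^3


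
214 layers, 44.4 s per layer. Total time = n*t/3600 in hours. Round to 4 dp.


t = 214 * 44.4 / 3600 = 2.6393 hrs


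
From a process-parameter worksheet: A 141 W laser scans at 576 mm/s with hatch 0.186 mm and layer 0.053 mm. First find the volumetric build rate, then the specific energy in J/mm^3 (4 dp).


Build rate = 576 * 0.186 * 0.053 = 5.678208 mm^3/s
SE = 141 / 5.678208 = 24.8318 J/mm^3


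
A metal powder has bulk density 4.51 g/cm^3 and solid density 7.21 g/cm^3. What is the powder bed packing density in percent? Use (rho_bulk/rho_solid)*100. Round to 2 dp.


Packing = (4.51/7.21)*100 = 62.55 %


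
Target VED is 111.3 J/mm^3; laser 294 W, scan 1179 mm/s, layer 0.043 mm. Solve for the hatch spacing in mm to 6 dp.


h = 294 / (111.3*1179*0.043) = 0.052104 mm


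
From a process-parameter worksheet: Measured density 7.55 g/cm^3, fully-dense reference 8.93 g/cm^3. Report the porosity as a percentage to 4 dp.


Porosity = (1-7.55/8.93)*100 = 15.4535 %


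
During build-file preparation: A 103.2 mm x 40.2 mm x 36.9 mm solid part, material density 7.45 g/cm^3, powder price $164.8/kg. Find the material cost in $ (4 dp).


V = 103.2 * 40.2 * 36.9 = 153084.816 mm^3 = 153.084816 cm^3
Mass = 153.084816 * 7.45 / 1000 = 1.14048188 kg
Cost = 1.14048188 * 164.8 = 187.9514 $


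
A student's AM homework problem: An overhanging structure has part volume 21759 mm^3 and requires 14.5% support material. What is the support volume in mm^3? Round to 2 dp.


V_support = 21759 * 0.145 = 3155.06 mm^3


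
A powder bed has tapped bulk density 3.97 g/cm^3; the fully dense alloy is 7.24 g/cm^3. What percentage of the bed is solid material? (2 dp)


Packing = (3.97/7.24)*100 = 54.83 %


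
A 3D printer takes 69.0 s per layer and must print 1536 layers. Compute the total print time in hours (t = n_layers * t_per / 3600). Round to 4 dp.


t = 1536 * 69.0 / 3600 = 29.44 hrs


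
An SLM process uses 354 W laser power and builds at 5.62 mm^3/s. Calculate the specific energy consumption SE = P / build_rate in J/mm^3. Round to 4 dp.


SE = 354 / 5.62 = 62.9893 J/mm^3


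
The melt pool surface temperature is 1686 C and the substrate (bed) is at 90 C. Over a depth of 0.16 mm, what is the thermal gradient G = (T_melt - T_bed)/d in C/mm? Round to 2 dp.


G = (1686-90)/0.16 = 9975.0 C/mm


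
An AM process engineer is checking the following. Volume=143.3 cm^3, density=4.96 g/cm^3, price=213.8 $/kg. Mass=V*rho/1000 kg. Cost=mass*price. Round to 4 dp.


Mass = 143.3*4.96/1000 = 0.710768 kg
Cost = 0.710768 * 213.8 = 151.9622 $


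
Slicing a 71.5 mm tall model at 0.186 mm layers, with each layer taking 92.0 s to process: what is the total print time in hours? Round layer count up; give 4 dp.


Layers = ceil(71.5/0.186) = 385
t = 385 * 92.0 / 3600 = 9.8389 hrs


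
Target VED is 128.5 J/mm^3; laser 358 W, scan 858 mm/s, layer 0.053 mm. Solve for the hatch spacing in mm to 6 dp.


h = 358 / (128.5*858*0.053) = 0.061266 mm


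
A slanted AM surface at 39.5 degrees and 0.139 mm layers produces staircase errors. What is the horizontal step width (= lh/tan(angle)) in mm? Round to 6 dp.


step = 0.139 / tan(39.5) = 0.16862 mm


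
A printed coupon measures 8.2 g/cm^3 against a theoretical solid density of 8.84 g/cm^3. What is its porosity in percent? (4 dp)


Porosity = (1-8.2/8.84)*100 = 7.2398 %


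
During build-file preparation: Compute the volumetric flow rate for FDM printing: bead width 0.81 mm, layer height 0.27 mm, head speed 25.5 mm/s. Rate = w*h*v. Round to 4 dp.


Rate = 0.81 * 0.27 * 25.5 = 5.5769 mm^3/s


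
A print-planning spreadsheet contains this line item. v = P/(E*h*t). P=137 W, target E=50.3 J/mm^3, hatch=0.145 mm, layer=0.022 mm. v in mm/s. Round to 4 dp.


v = 137 / (50.3*0.145*0.022) = 853.8113 mm/s


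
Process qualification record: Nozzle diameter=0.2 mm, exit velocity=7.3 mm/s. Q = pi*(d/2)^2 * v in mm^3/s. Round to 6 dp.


A = pi*(0.2/2)^2 = 0.03141593 mm^2
Q = 0.03141593 * 7.3 = 0.229336 mm^3/s


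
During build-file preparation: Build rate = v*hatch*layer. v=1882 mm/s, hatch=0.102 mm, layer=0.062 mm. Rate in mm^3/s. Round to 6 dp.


Rate = 1882 * 0.102 * 0.062 = 11.901768 mm^3/s


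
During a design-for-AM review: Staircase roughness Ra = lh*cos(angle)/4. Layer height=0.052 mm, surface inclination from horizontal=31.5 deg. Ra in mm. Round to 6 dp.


Ra = 0.052 * cos(31.5) / 4 = 0.011084 mm


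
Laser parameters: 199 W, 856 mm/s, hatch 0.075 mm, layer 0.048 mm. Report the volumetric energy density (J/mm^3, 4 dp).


E = 199 / (856*0.075*0.048) = 64.5768 J/mm^3


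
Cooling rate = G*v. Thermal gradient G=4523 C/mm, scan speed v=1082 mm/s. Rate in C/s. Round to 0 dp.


CR = 4523 * 1082 = 4893886 C/s
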